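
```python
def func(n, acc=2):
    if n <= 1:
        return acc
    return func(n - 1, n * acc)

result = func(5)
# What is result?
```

Accumulator trace (n, acc): (5, 2) -> (4, 10) -> (3, 40) -> (2, 120) -> (1, 240) -> return 240

Answer: 240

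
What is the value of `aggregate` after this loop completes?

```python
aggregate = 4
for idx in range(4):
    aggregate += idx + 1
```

Start at 4, add 1 to 4 = 14
`aggregate` takes the values: 4 → 5 → 7 → 10 → 14

Answer: 14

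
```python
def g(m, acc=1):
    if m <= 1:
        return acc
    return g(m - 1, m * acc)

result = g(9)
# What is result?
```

Accumulator trace (n, acc): (9, 1) -> (8, 9) -> (7, 72) -> (6, 504) -> (5, 3024) -> (4, 15120) -> (3, 60480) -> (2, 181440) -> (1, 362880) -> return 362880

Answer: 362880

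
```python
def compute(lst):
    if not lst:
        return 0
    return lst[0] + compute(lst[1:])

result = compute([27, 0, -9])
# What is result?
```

27 + 0 + (-9) + 0 = 18

Answer: 18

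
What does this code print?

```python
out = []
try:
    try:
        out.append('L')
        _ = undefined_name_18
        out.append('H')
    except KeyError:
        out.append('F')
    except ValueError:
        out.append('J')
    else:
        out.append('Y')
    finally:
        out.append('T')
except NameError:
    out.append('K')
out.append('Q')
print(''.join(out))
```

Execution trace: 'L' (try body) → 'T' (finally) → 'K' (outer except NameError) → 'Q' (after the try/except). Output: LTKQ

Answer: LTKQ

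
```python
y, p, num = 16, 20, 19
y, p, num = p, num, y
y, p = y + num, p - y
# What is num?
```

Trace:
`y, p, num = 16, 20, 19` → y = 16; p = 20; num = 19
`y, p, num = p, num, y` → y = 20; p = 19; num = 16
`y, p = y + num, p - y` → y = 36; p = -1
So num = 16

Answer: 16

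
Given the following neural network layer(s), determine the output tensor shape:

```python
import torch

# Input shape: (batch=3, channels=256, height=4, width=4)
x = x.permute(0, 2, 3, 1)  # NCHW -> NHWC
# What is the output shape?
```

Input: (3, 256, 4, 4) -> Output: (3, 4, 4, 256)

Answer: (3, 4, 4, 256)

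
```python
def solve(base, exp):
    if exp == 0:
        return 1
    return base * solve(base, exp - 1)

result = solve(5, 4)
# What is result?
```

solve(5, 4) = 5 * 5 * 5 * 5 = 625

Answer: 625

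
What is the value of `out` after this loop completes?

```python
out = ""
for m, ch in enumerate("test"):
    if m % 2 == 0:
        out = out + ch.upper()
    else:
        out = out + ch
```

Uppercase even positions in 'test'
`out` takes the values: "" → "T" → "Te" → "TeS" → "TeSt"

Answer: "TeSt"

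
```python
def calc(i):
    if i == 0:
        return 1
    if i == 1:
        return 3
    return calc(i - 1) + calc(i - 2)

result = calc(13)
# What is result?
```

Build up from base cases: calc(0)=1, calc(1)=3, calc(2)=4, calc(3)=7, calc(4)=11, calc(5)=18, calc(6)=29, ..., calc(13)=843

Answer: 843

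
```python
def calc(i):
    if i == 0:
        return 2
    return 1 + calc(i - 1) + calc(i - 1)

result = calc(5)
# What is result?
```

calc(i) = 1 + 2·calc(i-1), calc(0)=2. Closed form: (2+1)·2^5 - 1 = 95.

Answer: 95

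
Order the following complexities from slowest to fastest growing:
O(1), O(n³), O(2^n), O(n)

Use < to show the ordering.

Ordered by growth rate: O(1) < O(n) < O(n³) < O(2^n)

Answer: O(1) < O(n) < O(n³) < O(2^n)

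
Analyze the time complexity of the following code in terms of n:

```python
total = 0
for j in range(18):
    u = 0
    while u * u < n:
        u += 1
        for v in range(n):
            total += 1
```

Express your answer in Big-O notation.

Each loop level contributes: 1 × √n × n. Multiplying the contributions gives O(n√n).

Answer: O(n√n)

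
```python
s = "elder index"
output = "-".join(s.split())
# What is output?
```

Trace:
`s = "elder index"` → s = 'elder index'
`output = "-".join(s.split())` → output = 'elder-index'
So output = 'elder-index'

Answer: 'elder-index'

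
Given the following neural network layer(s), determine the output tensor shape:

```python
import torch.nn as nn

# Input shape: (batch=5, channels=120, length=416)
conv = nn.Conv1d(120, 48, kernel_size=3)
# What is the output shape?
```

Input: (5, 120, 416) -> Output: (5, 48, 414)

Answer: (5, 48, 414)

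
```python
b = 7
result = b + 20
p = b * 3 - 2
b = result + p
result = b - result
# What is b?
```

Trace:
`b = 7` → b = 7
`result = b + 20` → result = 27
`p = b * 3 - 2` → p = 19
`b = result + p` → b = 46
`result = b - result` → result = 19
So b = 46

Answer: 46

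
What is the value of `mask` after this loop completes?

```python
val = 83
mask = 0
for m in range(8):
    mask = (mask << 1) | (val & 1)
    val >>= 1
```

Reverse lowest 8 bits of 83
`mask` takes the values: 0 → 1 → 3 → 6 → 12 → 25 → 50 → 101 → 202

Answer: 202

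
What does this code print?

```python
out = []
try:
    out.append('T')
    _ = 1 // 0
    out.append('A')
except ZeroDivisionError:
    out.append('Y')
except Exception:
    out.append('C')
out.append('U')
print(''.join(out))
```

Execution trace: 'T' (try body) → 'Y' (except ZeroDivisionError) → 'U' (after the try/except). Output: TYU

Answer: TYU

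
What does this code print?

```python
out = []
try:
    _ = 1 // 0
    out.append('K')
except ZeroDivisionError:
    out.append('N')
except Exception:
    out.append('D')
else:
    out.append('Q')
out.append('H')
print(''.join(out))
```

Execution trace: 'N' (except ZeroDivisionError) → 'H' (after the try/except). Output: NH

Answer: NH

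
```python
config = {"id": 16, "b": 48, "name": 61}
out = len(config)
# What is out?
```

Trace:
`config = {"id": 16, "b": 48, "name": 61}` → config = {'id': 16, 'b': 48, 'name': 61}
`out = len(config)` → out = 3
So out = 3

Answer: 3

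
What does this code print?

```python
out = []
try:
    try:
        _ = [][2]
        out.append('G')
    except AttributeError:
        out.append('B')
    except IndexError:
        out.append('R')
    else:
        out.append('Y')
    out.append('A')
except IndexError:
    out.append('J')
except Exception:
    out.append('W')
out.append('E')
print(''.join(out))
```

Execution trace: 'R' (inner except IndexError) → 'A' (try body, no exception) → 'E' (after the try/except). Output: RAE

Answer: RAE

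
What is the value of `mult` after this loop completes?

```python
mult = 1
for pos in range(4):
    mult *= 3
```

3^4 = 81
`mult` takes the values: 1 → 3 → 9 → 27 → 81

Answer: 81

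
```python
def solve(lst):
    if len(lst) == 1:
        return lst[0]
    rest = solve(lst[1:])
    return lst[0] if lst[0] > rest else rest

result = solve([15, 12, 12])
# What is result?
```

Recursive max over [15, 12, 12] = 15

Answer: 15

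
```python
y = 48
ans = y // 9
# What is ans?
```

Trace:
`y = 48` → y = 48
`ans = y // 9` → ans = 5
So ans = 5

Answer: 5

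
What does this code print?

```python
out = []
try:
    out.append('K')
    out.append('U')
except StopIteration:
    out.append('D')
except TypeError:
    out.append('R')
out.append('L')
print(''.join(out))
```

Execution trace: 'K' (try body) → 'U' (try body, no exception) → 'L' (after the try/except). Output: KUL

Answer: KUL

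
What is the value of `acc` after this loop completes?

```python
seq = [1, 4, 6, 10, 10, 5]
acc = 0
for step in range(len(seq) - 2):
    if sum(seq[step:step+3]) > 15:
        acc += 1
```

Count windows with sum > 15
`acc` takes the values: 0 → 1 → 2 → 3

Answer: 3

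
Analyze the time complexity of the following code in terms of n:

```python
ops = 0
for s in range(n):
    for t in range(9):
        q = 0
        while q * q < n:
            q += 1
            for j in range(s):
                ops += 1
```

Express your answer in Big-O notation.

Each loop level contributes: n × 1 × √n × n. Multiplying the contributions gives O(n^2√n).

Answer: O(n^2√n)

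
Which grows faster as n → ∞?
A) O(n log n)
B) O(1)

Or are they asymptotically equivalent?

O(n log n) vs O(1): Higher order terms dominate.

Answer: A) O(n log n) grows faster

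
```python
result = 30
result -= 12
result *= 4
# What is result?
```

Trace:
`result = 30` → result = 30
`result -= 12` → result = 18
`result *= 4` → result = 72
So result = 72

Answer: 72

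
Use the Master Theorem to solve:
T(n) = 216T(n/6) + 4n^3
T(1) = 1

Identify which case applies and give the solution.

a=216, b=6, f(n)=4n^3. log_6(216) = 3. Since c=3 = 3, Case 2 applies: T(n) = Θ(n^log_b(a) · log n) = O(n^3 log n).

Answer: O(n^3 log n) - Case 2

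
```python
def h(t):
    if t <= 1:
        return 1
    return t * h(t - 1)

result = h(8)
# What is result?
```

h(8) = 8 * 7 * 6 * 5 * 4 * 3 * 2 * 1 = 40320

Answer: 40320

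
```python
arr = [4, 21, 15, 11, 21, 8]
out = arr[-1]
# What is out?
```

Trace:
`arr = [4, 21, 15, 11, 21, 8]` → arr = [4, 21, 15, 11, 21, 8]
`out = arr[-1]` → out = 8
So out = 8

Answer: 8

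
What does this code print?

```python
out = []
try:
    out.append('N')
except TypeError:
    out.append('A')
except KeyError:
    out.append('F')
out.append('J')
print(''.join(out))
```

Execution trace: 'N' (try body, no exception) → 'J' (after the try/except). Output: NJ

Answer: NJ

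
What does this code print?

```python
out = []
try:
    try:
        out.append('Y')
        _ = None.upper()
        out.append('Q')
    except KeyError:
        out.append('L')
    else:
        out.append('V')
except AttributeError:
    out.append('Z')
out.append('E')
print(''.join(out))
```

Execution trace: 'Y' (inner try body) → 'Z' (outer except AttributeError) → 'E' (after the try/except). Output: YZE

Answer: YZE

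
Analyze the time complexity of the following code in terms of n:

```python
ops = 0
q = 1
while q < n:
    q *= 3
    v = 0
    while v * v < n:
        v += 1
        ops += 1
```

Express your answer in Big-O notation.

Each loop level contributes: log n × √n. Multiplying the contributions gives O(√n log n).

Answer: O(√n log n)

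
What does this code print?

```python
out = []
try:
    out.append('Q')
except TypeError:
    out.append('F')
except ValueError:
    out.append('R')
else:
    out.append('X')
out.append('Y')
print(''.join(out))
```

Execution trace: 'Q' (try body, no exception) → 'X' (else) → 'Y' (after the try/except). Output: QXY

Answer: QXY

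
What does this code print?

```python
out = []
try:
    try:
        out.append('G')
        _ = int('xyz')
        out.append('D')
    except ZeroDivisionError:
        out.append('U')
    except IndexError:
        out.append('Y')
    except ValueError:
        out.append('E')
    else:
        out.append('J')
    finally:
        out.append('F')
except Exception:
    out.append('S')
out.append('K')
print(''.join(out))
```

Execution trace: 'G' (inner try body) → 'E' (inner except ValueError) → 'F' (inner finally) → 'K' (after the try/except). Output: GEFK

Answer: GEFK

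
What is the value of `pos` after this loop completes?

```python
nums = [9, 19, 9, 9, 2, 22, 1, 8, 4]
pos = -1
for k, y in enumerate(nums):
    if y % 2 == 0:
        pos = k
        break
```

First even number index in [9, 19, 9, 9, 2, 22, 1, 8, 4]
`pos` takes the values: -1 → 4

Answer: 4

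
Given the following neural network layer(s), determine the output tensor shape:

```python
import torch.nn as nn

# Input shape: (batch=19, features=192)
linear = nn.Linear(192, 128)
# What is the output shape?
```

Input: (19, 192) -> Output: (19, 128)

Answer: (19, 128)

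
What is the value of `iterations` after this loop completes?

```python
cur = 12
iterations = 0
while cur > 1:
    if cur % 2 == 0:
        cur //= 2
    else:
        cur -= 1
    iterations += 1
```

Steps to reduce 12 to 1
`iterations` takes the values: 0 → 1 → 2 → 3 → 4

Answer: 4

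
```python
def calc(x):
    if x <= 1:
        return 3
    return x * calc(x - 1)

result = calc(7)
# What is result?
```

calc(7) = 7 * 6 * 5 * 4 * 3 * 2 * 3 = 15120

Answer: 15120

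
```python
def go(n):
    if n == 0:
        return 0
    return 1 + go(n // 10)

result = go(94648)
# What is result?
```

Count of digits of 94648: 5

Answer: 5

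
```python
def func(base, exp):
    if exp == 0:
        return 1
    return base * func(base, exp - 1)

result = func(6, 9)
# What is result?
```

func(6, 9) = 6 * 6 * 6 * 6 * 6 * 6 * 6 * 6 * 6 = 10077696

Answer: 10077696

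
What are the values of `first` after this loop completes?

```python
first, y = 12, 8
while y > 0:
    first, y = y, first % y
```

GCD of 12 and 8
`first` takes the values: 12 → 8 → 4

Answer: 4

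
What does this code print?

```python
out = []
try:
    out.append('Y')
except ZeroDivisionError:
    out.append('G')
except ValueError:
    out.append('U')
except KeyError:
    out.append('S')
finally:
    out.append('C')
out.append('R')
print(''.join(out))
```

Execution trace: 'Y' (try body, no exception) → 'C' (finally) → 'R' (after the try/except). Output: YCR

Answer: YCR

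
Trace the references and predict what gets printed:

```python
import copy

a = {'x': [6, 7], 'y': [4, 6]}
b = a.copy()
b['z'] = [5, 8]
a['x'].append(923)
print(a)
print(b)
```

Key concept: shallow copy of dict with mutable values.
Step by step:
`a = {'x': [6, 7], 'y': [4, 6]}` → a = {'x': [6, 7], 'y': [4, 6]}
`b = a.copy()` → b = {'x': [6, 7], 'y': [4, 6]}
`b['z'] = [5, 8]` → b = {'x': [6, 7], 'y': [4, 6], 'z': [5, 8]}
`a['x'].append(923)` → a = {'x': [6, 7, 923], 'y': [4, 6]}; b = {'x': [6, 7, 923], 'y': [4, 6], 'z': [5, 8]}
`print(a)` → prints {'x': [6, 7, 923], 'y': [4, 6]}
`print(b)` → prints {'x': [6, 7, 923], 'y': [4, 6], 'z': [5, 8]}

Answer:
{'x': [6, 7, 923], 'y': [4, 6]}
{'x': [6, 7, 923], 'y': [4, 6], 'z': [5, 8]}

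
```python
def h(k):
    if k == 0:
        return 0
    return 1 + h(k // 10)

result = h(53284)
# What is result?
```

Count of digits of 53284: 5

Answer: 5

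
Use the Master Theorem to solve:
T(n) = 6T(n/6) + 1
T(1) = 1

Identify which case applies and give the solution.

a=6, b=6, f(n)=1. log_6(6) = 1. Since c=0 < 1, Case 1 applies: T(n) = Θ(n^log_b(a)) = O(n).

Answer: O(n) - Case 1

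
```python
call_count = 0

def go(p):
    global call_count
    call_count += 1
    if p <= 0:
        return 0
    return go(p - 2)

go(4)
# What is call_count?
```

Linear recursion stepping by 2: 3 calls from p=4 down to ≤0.

Answer: 3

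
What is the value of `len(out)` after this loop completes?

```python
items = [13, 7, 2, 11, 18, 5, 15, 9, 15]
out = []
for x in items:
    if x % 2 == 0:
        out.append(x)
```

Count even numbers in [13, 7, 2, 11, 18, 5, 15, 9, 15]
`out` takes the values: [] → [2] → [2, 18]
So `len(out)` = 2

Answer: 2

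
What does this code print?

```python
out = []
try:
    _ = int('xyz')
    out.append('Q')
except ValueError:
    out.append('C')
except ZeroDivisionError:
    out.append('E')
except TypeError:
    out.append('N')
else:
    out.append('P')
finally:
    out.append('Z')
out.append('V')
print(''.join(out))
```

Execution trace: 'C' (except ValueError) → 'Z' (finally) → 'V' (after the try/except). Output: CZV

Answer: CZV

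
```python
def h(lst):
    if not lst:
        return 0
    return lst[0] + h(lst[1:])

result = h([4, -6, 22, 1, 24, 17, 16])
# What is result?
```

4 + (-6) + 22 + 1 + 24 + 17 + 16 + 0 = 78

Answer: 78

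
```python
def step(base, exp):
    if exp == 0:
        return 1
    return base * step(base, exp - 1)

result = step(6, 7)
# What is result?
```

step(6, 7) = 6 * 6 * 6 * 6 * 6 * 6 * 6 = 279936

Answer: 279936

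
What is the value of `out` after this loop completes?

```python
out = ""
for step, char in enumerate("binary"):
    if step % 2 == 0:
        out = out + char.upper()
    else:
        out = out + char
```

Uppercase even positions in 'binary'
`out` takes the values: "" → "B" → "Bi" → "BiN" → "BiNa" → "BiNaR" → "BiNaRy"

Answer: "BiNaRy"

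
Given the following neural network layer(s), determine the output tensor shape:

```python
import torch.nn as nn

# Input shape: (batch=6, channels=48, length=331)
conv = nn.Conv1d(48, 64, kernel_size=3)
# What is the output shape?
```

Input: (6, 48, 331) -> Output: (6, 64, 329)

Answer: (6, 64, 329)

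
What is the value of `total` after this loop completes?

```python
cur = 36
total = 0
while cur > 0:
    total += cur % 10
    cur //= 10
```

Sum digits of 36
`total` takes the values: 0 → 6 → 9

Answer: 9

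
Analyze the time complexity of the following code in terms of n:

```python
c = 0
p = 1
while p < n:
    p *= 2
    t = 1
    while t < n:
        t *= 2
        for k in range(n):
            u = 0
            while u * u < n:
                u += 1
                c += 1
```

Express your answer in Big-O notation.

Each loop level contributes: log n × log n × n × √n. Multiplying the contributions gives O(n√n log² n).

Answer: O(n√n log² n)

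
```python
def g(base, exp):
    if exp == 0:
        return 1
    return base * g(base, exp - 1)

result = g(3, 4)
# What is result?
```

g(3, 4) = 3 * 3 * 3 * 3 = 81

Answer: 81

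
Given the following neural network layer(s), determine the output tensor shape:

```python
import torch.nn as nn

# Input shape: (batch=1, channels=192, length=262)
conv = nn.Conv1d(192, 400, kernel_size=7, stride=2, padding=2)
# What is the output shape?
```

Input: (1, 192, 262) -> Output: (1, 400, 130)

Answer: (1, 400, 130)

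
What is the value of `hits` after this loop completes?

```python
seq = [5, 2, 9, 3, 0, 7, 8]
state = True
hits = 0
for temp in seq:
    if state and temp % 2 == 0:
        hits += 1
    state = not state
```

Count even values at even positions
`hits` takes the values: 0 → 1 → 2

Answer: 2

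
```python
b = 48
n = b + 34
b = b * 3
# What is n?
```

Trace:
`b = 48` → b = 48
`n = b + 34` → n = 82
`b = b * 3` → b = 144
So n = 82

Answer: 82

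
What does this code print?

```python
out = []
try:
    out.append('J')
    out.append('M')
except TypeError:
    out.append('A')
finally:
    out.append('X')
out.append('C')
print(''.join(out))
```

Execution trace: 'J' (try body) → 'M' (try body, no exception) → 'X' (finally) → 'C' (after the try/except). Output: JMXC

Answer: JMXC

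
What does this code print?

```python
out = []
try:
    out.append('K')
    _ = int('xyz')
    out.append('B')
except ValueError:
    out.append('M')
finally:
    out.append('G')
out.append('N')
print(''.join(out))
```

Execution trace: 'K' (try body) → 'M' (except ValueError) → 'G' (finally) → 'N' (after the try/except). Output: KMGN

Answer: KMGN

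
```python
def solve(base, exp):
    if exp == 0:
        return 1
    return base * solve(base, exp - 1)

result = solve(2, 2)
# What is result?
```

solve(2, 2) = 2 * 2 = 4

Answer: 4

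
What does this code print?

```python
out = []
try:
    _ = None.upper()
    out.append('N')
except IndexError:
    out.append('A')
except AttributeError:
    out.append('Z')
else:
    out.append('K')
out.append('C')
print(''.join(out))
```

Execution trace: 'Z' (except AttributeError) → 'C' (after the try/except). Output: ZC

Answer: ZC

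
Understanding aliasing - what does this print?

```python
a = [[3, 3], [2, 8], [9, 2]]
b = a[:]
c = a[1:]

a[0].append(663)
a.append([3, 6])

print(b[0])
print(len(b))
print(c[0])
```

Key concept: slice with nested mutation.
Step by step:
`a = [[3, 3], [2, 8], [9, 2]]` → a = [[3, 3], [2, 8], [9, 2]]
`b = a[:]` → b = [[3, 3], [2, 8], [9, 2]]
`c = a[1:]` → c = [[2, 8], [9, 2]]
`a[0].append(663)` → a = [[3, 3, 663], [2, 8], [9, 2]]; b = [[3, 3, 663], [2, 8], [9, 2]]
`a.append([3, 6])` → a = [[3, 3, 663], [2, 8], [9, 2], [3, 6]]
`print(b[0])` → prints [3, 3, 663]
`print(len(b))` → prints 3
`print(c[0])` → prints [2, 8]

Answer:
[3, 3, 663]
3
[2, 8]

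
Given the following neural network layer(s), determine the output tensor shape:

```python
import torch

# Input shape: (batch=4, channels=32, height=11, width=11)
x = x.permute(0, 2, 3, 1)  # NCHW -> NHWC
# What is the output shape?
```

Input: (4, 32, 11, 11) -> Output: (4, 11, 11, 32)

Answer: (4, 11, 11, 32)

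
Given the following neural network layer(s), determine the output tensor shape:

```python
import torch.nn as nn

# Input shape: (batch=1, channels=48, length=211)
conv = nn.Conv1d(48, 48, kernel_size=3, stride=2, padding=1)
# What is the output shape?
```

Input: (1, 48, 211) -> Output: (1, 48, 106)

Answer: (1, 48, 106)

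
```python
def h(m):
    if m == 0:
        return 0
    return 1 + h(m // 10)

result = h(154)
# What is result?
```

Count of digits of 154: 3

Answer: 3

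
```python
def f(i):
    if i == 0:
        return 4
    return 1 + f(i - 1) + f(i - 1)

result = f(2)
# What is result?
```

f(i) = 1 + 2·f(i-1), f(0)=4. Closed form: (4+1)·2^2 - 1 = 19.

Answer: 19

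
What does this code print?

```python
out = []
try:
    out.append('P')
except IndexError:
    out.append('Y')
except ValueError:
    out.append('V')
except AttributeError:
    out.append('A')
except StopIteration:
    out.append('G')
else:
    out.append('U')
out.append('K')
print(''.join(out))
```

Execution trace: 'P' (try body, no exception) → 'U' (else) → 'K' (after the try/except). Output: PUK

Answer: PUK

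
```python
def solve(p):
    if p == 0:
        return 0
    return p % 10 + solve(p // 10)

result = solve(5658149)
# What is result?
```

Sum of digits of 5658149: 9 + 4 + 1 + 8 + 5 + 6 + 5 = 38

Answer: 38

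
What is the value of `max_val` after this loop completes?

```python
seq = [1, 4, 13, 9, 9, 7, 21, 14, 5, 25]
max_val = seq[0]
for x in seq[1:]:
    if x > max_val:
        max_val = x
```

Maximum of [1, 4, 13, 9, 9, 7, 21, 14, 5, 25]
`max_val` takes the values: 1 → 4 → 13 → 21 → 25

Answer: 25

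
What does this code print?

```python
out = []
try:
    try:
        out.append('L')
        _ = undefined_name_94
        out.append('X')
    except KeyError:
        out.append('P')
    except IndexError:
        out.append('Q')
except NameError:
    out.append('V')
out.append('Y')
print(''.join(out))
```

Execution trace: 'L' (try body) → 'V' (outer except NameError) → 'Y' (after the try/except). Output: LVY

Answer: LVY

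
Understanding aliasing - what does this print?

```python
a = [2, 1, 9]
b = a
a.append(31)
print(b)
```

Key concept: basic list aliasing.
Step by step:
`a = [2, 1, 9]` → a = [2, 1, 9]
`b = a` → b = [2, 1, 9] (same object as a)
`a.append(31)` → a = [2, 1, 9, 31] (same object as b); b = [2, 1, 9, 31] (same object as a)
`print(b)` → prints [2, 1, 9, 31]

Answer: [2, 1, 9, 31]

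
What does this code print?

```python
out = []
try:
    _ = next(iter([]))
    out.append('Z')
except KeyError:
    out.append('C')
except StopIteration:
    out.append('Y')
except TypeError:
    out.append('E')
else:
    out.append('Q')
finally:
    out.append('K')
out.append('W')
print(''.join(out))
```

Execution trace: 'Y' (except StopIteration) → 'K' (finally) → 'W' (after the try/except). Output: YKW

Answer: YKW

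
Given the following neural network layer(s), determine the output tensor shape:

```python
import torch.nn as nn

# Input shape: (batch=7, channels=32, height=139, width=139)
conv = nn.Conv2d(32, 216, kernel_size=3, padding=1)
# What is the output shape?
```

Input: (7, 32, 139, 139) -> Output: (7, 216, 139, 139)

Answer: (7, 216, 139, 139)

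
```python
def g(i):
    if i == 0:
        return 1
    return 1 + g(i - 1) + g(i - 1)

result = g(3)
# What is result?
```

g(i) = 1 + 2·g(i-1), g(0)=1. Closed form: (1+1)·2^3 - 1 = 15.

Answer: 15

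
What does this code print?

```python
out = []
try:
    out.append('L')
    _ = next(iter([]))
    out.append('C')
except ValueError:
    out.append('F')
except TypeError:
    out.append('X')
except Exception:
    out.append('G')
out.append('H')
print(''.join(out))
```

Execution trace: 'L' (try body) → 'G' (except Exception) → 'H' (after the try/except). Output: LGH

Answer: LGH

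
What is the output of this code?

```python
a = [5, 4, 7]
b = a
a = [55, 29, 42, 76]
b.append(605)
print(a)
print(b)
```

Key concept: rebinding vs mutation: a is rebound to a new list, b still points at the original.
Step by step:
`a = [5, 4, 7]` → a = [5, 4, 7]
`b = a` → b = [5, 4, 7] (same object as a)
`a = [55, 29, 42, 76]` → a = [55, 29, 42, 76]
`b.append(605)` → b = [5, 4, 7, 605]
`print(a)` → prints [55, 29, 42, 76]
`print(b)` → prints [5, 4, 7, 605]

Answer:
[55, 29, 42, 76]
[5, 4, 7, 605]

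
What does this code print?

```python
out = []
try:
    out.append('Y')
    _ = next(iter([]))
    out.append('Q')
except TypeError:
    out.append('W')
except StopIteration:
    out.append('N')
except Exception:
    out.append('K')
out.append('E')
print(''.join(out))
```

Execution trace: 'Y' (try body) → 'N' (except StopIteration) → 'E' (after the try/except). Output: YNE

Answer: YNE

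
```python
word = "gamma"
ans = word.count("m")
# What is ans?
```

Trace:
`word = "gamma"` → word = 'gamma'
`ans = word.count("m")` → ans = 2
So ans = 2

Answer: 2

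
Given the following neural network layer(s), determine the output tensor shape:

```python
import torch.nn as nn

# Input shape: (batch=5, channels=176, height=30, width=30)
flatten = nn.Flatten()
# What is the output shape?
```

Input: (5, 176, 30, 30) -> Output: (5, 158400)

Answer: (5, 158400)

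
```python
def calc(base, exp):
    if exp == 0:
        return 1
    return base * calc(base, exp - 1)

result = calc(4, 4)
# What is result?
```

calc(4, 4) = 4 * 4 * 4 * 4 = 256

Answer: 256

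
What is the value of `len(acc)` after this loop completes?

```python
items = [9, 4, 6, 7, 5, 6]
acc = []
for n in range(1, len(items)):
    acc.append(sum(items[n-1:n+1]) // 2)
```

Number of 2-element averages
`acc` takes the values: [] → [6] → [6, 5] → [6, 5, 6] → [6, 5, 6, 6] → [6, 5, 6, 6, 5]
So `len(acc)` = 5

Answer: 5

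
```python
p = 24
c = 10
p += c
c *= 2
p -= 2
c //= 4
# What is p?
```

Trace:
`p = 24` → p = 24
`c = 10` → c = 10
`p += c` → p = 34
`c *= 2` → c = 20
`p -= 2` → p = 32
`c //= 4` → c = 5
So p = 32

Answer: 32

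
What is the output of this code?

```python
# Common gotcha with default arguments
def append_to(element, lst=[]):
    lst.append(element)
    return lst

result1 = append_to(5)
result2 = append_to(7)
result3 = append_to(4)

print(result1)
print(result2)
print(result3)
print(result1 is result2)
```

Key concept: mutable default argument gotcha.
Step by step:
`result1 = append_to(5)` → result1 = [5]
`result2 = append_to(7)` → result1 = [5, 7] (same object as result2); result2 = [5, 7] (same object as result1)
`result3 = append_to(4)` → result1 = [5, 7, 4] (same object as result2, result3); result2 = [5, 7, 4] (same object as result1, result3); result3 = [5, 7, 4] (same object as result1, result2)
`print(result1)` → prints [5, 7, 4]
`print(result2)` → prints [5, 7, 4]
`print(result3)` → prints [5, 7, 4]
`print(result1 is result2)` → prints True

Answer:
[5, 7, 4]
[5, 7, 4]
[5, 7, 4]
True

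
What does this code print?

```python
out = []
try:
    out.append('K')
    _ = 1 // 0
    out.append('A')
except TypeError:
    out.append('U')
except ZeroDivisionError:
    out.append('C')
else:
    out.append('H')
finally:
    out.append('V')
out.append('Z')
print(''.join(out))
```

Execution trace: 'K' (try body) → 'C' (except ZeroDivisionError) → 'V' (finally) → 'Z' (after the try/except). Output: KCVZ

Answer: KCVZ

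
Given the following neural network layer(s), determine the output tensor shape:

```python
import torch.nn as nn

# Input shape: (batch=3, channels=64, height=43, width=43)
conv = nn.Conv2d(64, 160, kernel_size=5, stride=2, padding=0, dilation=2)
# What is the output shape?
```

Input: (3, 64, 43, 43) -> Output: (3, 160, 18, 18)

Answer: (3, 160, 18, 18)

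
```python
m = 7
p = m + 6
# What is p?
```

Trace:
`m = 7` → m = 7
`p = m + 6` → p = 13
So p = 13

Answer: 13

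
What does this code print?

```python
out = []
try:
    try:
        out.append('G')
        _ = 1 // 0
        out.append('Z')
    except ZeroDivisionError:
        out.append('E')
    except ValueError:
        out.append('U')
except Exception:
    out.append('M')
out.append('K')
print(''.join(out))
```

Execution trace: 'G' (inner try body) → 'E' (inner except ZeroDivisionError) → 'K' (after the try/except). Output: GEK

Answer: GEK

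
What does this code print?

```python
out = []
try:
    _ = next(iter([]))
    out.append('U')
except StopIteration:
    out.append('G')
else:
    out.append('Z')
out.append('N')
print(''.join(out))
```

Execution trace: 'G' (except StopIteration) → 'N' (after the try/except). Output: GN

Answer: GN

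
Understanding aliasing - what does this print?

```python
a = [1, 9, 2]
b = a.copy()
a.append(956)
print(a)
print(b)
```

Key concept: list.copy() creates independent copy.
Step by step:
`a = [1, 9, 2]` → a = [1, 9, 2]
`b = a.copy()` → b = [1, 9, 2]
`a.append(956)` → a = [1, 9, 2, 956]
`print(a)` → prints [1, 9, 2, 956]
`print(b)` → prints [1, 9, 2]

Answer:
[1, 9, 2, 956]
[1, 9, 2]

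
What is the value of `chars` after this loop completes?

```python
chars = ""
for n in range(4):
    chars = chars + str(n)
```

Concatenate digits 0 to 3
`chars` takes the values: "" → "0" → "01" → "012" → "0123"

Answer: "0123"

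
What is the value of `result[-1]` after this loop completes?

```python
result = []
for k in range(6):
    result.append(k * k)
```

Last element of squares 0 to 5
`result` takes the values: [] → [0] → [0, 1] → [0, 1, 4] → [0, 1, 4, 9] → [0, 1, 4, 9, 16] → [0, 1, 4, 9, 16, 25]
So `result[-1]` = 25

Answer: 25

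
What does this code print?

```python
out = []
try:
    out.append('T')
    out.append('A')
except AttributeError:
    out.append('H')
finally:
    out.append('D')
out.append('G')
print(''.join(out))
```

Execution trace: 'T' (try body) → 'A' (try body, no exception) → 'D' (finally) → 'G' (after the try/except). Output: TADG

Answer: TADG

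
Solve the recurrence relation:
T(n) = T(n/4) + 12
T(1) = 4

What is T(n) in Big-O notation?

Each step divides n by 4 and adds 12. After log_4(n) steps we reach T(1)=4. So T(n) = 12·log_4(n) + 4 = O(log n).

Answer: O(log n)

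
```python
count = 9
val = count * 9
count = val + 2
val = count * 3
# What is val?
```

Trace:
`count = 9` → count = 9
`val = count * 9` → val = 81
`count = val + 2` → count = 83
`val = count * 3` → val = 249
So val = 249

Answer: 249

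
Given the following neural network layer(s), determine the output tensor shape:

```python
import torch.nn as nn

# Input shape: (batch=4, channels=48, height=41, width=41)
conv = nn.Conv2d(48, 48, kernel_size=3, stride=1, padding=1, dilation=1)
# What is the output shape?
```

Input: (4, 48, 41, 41) -> Output: (4, 48, 41, 41)

Answer: (4, 48, 41, 41)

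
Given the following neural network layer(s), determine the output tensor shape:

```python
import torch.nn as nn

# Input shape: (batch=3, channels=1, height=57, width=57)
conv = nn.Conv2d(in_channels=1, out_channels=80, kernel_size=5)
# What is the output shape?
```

Input: (3, 1, 57, 57) -> Output: (3, 80, 53, 53)

Answer: (3, 80, 53, 53)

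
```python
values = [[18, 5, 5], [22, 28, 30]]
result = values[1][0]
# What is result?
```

Trace:
`values = [[18, 5, 5], [22, 28, 30]]` → values = [[18, 5, 5], [22, 28, 30]]
`result = values[1][0]` → result = 22
So result = 22

Answer: 22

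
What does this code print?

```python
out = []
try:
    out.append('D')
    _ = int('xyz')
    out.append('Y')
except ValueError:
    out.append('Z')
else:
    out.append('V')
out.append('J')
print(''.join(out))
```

Execution trace: 'D' (try body) → 'Z' (except ValueError) → 'J' (after the try/except). Output: DZJ

Answer: DZJ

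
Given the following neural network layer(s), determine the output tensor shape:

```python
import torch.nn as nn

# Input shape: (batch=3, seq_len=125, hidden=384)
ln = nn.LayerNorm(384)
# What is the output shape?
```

Input: (3, 125, 384) -> Output: (3, 125, 384)

Answer: (3, 125, 384)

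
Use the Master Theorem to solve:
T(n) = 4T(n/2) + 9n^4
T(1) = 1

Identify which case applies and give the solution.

a=4, b=2, f(n)=9n^4. log_2(4) = 2. Since c=4 > 2 and the regularity condition holds (4(n/2)^4 = (4/2^4)n^4 with 4/2^4 < 1), Case 3 applies: T(n) = Θ(f(n)) = O(n^4).

Answer: O(n^4) - Case 3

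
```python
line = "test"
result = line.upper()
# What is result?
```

Trace:
`line = "test"` → line = 'test'
`result = line.upper()` → result = 'TEST'
So result = 'TEST'

Answer: 'TEST'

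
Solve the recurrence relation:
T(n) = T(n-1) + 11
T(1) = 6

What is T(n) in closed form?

Unrolling: T(n) = T(1) + 11·(n-1) = 6 + 11(n-1) = 11n - 5.

Answer: T(n) = 11n - 5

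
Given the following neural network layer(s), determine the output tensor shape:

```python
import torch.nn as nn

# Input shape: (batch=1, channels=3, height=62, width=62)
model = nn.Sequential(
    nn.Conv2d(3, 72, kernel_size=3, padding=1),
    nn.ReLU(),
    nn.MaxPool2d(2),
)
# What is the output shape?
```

Input: (1, 3, 62, 62) -> after Conv2d: (1, 72, 62, 62) -> after ReLU: (1, 72, 62, 62) -> Output: (1, 72, 31, 31)

Answer: (1, 72, 31, 31)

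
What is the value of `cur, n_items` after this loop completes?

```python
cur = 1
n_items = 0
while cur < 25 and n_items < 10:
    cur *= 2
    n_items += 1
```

Double until >= 25 or 10 iterations
`cur, n_items` takes the values: (1, 0) → (2, 0) → (2, 1) → (4, 1) → (4, 2) → (8, 2) → (8, 3) → (16, 3) → (16, 4) → (32, 4) → (32, 5)

Answer: 32, 5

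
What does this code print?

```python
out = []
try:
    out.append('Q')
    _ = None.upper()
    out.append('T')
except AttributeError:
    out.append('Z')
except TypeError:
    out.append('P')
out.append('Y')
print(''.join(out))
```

Execution trace: 'Q' (try body) → 'Z' (except AttributeError) → 'Y' (after the try/except). Output: QZY

Answer: QZY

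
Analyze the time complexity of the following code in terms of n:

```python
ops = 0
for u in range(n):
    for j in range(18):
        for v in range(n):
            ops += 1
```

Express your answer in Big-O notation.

Each loop level contributes: n × 1 × n. Multiplying the contributions gives O(n^2).

Answer: O(n^2)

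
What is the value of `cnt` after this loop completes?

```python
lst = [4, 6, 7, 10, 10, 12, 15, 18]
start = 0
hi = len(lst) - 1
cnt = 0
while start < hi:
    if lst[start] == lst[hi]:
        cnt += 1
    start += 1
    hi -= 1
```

Count matching pairs from ends
`cnt` takes the values: 0 → 1

Answer: 1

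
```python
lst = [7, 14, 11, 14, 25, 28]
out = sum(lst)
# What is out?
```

Trace:
`lst = [7, 14, 11, 14, 25, 28]` → lst = [7, 14, 11, 14, 25, 28]
`out = sum(lst)` → out = 99
So out = 99

Answer: 99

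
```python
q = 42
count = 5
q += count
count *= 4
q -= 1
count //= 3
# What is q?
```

Trace:
`q = 42` → q = 42
`count = 5` → count = 5
`q += count` → q = 47
`count *= 4` → count = 20
`q -= 1` → q = 46
`count //= 3` → count = 6
So q = 46

Answer: 46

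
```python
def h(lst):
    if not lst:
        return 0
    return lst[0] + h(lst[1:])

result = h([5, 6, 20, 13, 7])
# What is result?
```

5 + 6 + 20 + 13 + 7 + 0 = 51

Answer: 51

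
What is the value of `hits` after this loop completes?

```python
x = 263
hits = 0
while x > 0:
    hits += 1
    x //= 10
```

Count digits by repeated division by 10
`hits` takes the values: 0 → 1 → 2 → 3

Answer: 3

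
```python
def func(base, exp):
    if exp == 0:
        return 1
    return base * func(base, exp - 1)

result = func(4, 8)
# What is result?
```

func(4, 8) = 4 * 4 * 4 * 4 * 4 * 4 * 4 * 4 = 65536

Answer: 65536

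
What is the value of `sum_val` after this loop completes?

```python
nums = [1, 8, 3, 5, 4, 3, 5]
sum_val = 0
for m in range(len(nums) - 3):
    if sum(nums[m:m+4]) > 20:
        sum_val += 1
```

Count windows with sum > 20
`sum_val` takes the values: 0

Answer: 0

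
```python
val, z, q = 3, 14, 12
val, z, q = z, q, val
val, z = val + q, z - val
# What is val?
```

Trace:
`val, z, q = 3, 14, 12` → val = 3; z = 14; q = 12
`val, z, q = z, q, val` → val = 14; z = 12; q = 3
`val, z = val + q, z - val` → val = 17; z = -2
So val = 17

Answer: 17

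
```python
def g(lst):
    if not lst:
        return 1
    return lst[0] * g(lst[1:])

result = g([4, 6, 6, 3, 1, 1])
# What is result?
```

Product over [4, 6, 6, 3, 1, 1] = 4 * 6 * 6 * 3 * 1 * 1 = 432

Answer: 432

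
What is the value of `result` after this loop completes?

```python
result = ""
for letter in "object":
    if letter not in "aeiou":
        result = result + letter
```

Remove vowels from 'object'
`result` takes the values: "" → "b" → "bj" → "bjc" → "bjct"

Answer: "bjct"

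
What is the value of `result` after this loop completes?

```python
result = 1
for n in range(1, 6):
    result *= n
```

5! = 120
`result` takes the values: 1 → 2 → 6 → 24 → 120

Answer: 120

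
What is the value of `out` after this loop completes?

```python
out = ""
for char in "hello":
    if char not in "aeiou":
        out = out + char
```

Remove vowels from 'hello'
`out` takes the values: "" → "h" → "hl" → "hll"

Answer: "hll"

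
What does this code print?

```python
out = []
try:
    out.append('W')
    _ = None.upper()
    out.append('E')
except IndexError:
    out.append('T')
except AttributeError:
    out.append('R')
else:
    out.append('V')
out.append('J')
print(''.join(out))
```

Execution trace: 'W' (try body) → 'R' (except AttributeError) → 'J' (after the try/except). Output: WRJ

Answer: WRJ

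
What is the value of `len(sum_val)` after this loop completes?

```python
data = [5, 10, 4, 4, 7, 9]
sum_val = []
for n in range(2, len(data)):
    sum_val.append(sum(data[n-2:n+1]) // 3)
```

Number of 3-element averages
`sum_val` takes the values: [] → [6] → [6, 6] → [6, 6, 5] → [6, 6, 5, 6]
So `len(sum_val)` = 4

Answer: 4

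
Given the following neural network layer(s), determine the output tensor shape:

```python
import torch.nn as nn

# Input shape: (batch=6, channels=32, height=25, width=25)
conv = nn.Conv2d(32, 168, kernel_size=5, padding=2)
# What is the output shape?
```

Input: (6, 32, 25, 25) -> Output: (6, 168, 25, 25)

Answer: (6, 168, 25, 25)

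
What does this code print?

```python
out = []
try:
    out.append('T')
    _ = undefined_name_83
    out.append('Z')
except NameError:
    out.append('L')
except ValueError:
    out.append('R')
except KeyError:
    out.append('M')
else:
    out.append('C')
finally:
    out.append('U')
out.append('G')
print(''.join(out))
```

Execution trace: 'T' (try body) → 'L' (except NameError) → 'U' (finally) → 'G' (after the try/except). Output: TLUG

Answer: TLUG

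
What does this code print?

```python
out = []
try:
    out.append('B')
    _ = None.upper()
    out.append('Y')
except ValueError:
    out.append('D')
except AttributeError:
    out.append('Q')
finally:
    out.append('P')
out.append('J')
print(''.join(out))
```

Execution trace: 'B' (try body) → 'Q' (except AttributeError) → 'P' (finally) → 'J' (after the try/except). Output: BQPJ

Answer: BQPJ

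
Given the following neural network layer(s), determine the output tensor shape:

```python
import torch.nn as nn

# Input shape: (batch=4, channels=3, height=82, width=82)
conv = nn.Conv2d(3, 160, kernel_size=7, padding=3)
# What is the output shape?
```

Input: (4, 3, 82, 82) -> Output: (4, 160, 82, 82)

Answer: (4, 160, 82, 82)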